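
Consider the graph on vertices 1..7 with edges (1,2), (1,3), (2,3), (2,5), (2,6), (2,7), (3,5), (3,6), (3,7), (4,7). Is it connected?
Yes (BFS from 1 visits [1, 2, 3, 5, 6, 7, 4] — all 7 vertices reached)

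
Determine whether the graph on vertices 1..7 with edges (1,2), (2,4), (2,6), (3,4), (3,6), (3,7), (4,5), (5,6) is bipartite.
Yes. Partition: {1, 4, 6, 7}, {2, 3, 5}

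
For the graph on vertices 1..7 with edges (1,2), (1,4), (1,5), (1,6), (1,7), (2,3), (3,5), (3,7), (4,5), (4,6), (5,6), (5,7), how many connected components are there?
1 (components: {1, 2, 3, 4, 5, 6, 7})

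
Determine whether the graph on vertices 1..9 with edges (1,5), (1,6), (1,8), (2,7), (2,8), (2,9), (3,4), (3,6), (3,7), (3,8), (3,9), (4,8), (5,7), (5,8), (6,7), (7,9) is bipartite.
No (odd cycle of length 3: 5 -> 1 -> 8 -> 5)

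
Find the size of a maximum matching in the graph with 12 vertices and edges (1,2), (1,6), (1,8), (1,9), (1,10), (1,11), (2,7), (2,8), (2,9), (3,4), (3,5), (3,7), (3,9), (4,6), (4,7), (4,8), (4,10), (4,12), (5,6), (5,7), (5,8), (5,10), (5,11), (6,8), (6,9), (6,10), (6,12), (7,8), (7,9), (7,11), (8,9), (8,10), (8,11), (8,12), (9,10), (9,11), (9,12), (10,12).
6 (matching: (1,6), (2,8), (3,7), (4,10), (5,11), (9,12); upper bound floor(n/2) = floor(12/2) = 6)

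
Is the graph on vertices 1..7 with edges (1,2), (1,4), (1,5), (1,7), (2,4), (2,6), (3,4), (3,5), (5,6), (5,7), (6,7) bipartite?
No (odd cycle of length 3: 2 -> 1 -> 4 -> 2)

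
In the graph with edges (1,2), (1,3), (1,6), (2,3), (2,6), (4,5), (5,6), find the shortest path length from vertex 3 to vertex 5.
3 (path: 3 -> 1 -> 6 -> 5, 3 edges)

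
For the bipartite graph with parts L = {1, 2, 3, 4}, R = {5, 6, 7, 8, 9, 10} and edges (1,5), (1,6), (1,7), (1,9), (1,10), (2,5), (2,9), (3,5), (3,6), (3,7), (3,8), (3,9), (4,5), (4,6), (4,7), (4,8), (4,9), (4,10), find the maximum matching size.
4 (matching: (1,10), (2,9), (3,8), (4,7); upper bound min(|L|,|R|) = min(4,6) = 4)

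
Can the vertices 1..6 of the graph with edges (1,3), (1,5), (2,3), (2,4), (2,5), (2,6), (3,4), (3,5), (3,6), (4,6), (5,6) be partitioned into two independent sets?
No (odd cycle of length 3: 5 -> 1 -> 3 -> 5)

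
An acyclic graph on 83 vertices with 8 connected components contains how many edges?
75 (Each of the 8 component trees on V_i vertices has V_i - 1 edges; summing gives V - C = 83 - 8 = 75)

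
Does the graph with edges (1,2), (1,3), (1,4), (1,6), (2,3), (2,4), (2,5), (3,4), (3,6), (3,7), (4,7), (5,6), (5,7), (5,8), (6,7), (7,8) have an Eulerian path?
Yes (the graph is connected and exactly 2 vertices have odd degree: {3, 7}; any Eulerian path must start and end at those)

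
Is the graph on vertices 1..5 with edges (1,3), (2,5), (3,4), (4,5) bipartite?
Yes. Partition: {1, 2, 4}, {3, 5}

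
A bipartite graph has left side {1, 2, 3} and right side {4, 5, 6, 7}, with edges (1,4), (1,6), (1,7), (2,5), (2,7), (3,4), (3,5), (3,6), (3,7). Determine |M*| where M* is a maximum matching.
3 (matching: (1,7), (2,5), (3,6); upper bound min(|L|,|R|) = min(3,4) = 3)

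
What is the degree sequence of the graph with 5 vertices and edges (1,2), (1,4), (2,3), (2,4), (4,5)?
[3, 3, 2, 1, 1] (degrees: deg(1)=2, deg(2)=3, deg(3)=1, deg(4)=3, deg(5)=1)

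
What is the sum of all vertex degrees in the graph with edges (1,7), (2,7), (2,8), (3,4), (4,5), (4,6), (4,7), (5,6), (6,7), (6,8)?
20 (handshake: sum of degrees = 2|E| = 2 x 10 = 20)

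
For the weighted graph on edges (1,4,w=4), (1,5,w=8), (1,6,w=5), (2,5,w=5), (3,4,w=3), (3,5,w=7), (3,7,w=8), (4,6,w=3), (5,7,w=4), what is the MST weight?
26 (MST edges: (1,4,w=4), (2,5,w=5), (3,4,w=3), (3,5,w=7), (4,6,w=3), (5,7,w=4); sum of weights 4 + 5 + 3 + 7 + 3 + 4 = 26)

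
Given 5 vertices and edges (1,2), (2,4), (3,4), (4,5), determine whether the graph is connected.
Yes (BFS from 1 visits [1, 2, 4, 3, 5] — all 5 vertices reached)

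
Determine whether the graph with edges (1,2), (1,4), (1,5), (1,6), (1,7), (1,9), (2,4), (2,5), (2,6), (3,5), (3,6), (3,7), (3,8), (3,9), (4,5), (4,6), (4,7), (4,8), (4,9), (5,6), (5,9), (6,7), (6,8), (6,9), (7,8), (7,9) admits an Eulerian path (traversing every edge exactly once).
Yes (the graph is connected and exactly 2 vertices have odd degree: {3, 4}; any Eulerian path must start and end at those)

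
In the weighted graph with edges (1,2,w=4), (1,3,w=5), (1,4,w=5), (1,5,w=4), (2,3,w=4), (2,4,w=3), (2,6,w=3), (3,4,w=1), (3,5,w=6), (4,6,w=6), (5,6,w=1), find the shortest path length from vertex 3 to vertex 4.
1 (path: 3 -> 4; weights 1 = 1)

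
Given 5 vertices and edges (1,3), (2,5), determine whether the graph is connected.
No, it has 3 components: {1, 3}, {2, 5}, {4}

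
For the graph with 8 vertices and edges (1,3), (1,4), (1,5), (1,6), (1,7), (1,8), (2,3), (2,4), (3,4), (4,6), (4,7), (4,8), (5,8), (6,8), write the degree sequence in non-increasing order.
[6, 6, 4, 3, 3, 2, 2, 2] (degrees: deg(1)=6, deg(2)=2, deg(3)=3, deg(4)=6, deg(5)=2, deg(6)=3, deg(7)=2, deg(8)=4)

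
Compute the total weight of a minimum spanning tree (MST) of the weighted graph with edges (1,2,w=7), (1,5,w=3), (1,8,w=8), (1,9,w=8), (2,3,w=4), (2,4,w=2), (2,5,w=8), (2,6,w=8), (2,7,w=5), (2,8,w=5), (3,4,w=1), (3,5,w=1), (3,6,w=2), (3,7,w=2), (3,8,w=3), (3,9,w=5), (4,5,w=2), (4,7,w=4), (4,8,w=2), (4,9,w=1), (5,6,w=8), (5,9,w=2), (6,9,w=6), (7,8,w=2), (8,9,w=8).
14 (MST edges: (1,5,w=3), (2,4,w=2), (3,4,w=1), (3,5,w=1), (3,6,w=2), (3,7,w=2), (4,8,w=2), (4,9,w=1); sum of weights 3 + 2 + 1 + 1 + 2 + 2 + 2 + 1 = 14)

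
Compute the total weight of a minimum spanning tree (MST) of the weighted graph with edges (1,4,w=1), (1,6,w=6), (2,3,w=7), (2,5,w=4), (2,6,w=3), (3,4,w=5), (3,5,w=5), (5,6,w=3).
17 (MST edges: (1,4,w=1), (2,6,w=3), (3,4,w=5), (3,5,w=5), (5,6,w=3); sum of weights 1 + 3 + 5 + 5 + 3 = 17)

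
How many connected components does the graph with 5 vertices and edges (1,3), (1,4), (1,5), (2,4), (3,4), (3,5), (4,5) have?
1 (components: {1, 2, 3, 4, 5})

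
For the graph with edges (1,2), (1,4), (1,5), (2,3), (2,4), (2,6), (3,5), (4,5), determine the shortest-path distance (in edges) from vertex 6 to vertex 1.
2 (path: 6 -> 2 -> 1, 2 edges)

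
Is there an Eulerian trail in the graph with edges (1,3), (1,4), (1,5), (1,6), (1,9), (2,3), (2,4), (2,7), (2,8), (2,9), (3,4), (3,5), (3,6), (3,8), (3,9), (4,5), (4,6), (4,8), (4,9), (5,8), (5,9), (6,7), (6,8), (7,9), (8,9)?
No (8 vertices have odd degree: {1, 2, 3, 4, 5, 6, 7, 9}; Eulerian path requires 0 or 2)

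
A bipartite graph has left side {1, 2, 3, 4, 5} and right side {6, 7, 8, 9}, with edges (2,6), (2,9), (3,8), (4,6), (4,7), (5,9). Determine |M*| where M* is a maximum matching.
4 (matching: (2,6), (3,8), (4,7), (5,9); upper bound min(|L|,|R|) = min(5,4) = 4)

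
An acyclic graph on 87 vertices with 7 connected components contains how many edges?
80 (Each of the 7 component trees on V_i vertices has V_i - 1 edges; summing gives V - C = 87 - 7 = 80)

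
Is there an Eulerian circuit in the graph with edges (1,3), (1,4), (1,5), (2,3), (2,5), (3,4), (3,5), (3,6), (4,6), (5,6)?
No (4 vertices have odd degree: {1, 3, 4, 6}; Eulerian circuit requires 0)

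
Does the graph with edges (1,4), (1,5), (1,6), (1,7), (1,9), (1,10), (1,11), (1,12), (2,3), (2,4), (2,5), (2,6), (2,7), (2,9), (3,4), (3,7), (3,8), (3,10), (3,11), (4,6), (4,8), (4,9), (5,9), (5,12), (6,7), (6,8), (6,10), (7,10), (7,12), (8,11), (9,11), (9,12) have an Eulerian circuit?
Yes (the graph is connected and all 12 vertices have even degree)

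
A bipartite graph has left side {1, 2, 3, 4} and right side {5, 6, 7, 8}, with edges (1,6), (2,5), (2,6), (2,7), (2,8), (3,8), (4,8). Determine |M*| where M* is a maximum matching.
3 (matching: (1,6), (2,7), (3,8); upper bound min(|L|,|R|) = min(4,4) = 4)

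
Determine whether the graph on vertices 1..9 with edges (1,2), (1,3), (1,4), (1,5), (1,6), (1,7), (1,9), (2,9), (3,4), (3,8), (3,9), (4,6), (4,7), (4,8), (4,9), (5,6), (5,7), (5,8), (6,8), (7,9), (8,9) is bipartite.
No (odd cycle of length 3: 6 -> 1 -> 4 -> 6)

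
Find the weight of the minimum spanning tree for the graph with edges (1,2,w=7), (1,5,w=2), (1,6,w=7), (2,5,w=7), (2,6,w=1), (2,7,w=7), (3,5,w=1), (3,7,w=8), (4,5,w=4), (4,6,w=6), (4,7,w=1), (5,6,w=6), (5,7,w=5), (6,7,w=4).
13 (MST edges: (1,5,w=2), (2,6,w=1), (3,5,w=1), (4,5,w=4), (4,7,w=1), (6,7,w=4); sum of weights 2 + 1 + 1 + 4 + 1 + 4 = 13)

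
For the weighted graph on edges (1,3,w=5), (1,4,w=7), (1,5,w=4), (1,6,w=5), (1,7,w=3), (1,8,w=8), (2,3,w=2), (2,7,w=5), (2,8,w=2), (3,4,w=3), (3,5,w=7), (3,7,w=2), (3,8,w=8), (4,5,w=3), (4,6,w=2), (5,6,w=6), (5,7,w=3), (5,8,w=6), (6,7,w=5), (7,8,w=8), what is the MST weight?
17 (MST edges: (1,7,w=3), (2,3,w=2), (2,8,w=2), (3,4,w=3), (3,7,w=2), (4,5,w=3), (4,6,w=2); sum of weights 3 + 2 + 2 + 3 + 2 + 3 + 2 = 17)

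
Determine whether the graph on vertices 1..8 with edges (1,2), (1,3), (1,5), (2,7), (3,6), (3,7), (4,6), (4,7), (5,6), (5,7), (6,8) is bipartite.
Yes. Partition: {1, 6, 7}, {2, 3, 4, 5, 8}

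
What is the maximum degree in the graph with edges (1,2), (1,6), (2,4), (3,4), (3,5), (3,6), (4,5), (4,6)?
4 (attained at vertex 4)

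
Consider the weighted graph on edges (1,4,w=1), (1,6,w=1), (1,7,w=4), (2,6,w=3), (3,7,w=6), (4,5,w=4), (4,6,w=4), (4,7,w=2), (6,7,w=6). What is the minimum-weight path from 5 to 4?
4 (path: 5 -> 4; weights 4 = 4)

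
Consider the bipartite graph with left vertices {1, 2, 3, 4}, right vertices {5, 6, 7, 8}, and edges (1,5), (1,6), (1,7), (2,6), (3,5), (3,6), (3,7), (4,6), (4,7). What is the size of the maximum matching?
3 (matching: (1,7), (2,6), (3,5); upper bound min(|L|,|R|) = min(4,4) = 4)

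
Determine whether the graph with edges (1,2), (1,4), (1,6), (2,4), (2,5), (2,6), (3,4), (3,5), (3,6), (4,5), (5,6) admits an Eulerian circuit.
No (2 vertices have odd degree: {1, 3}; Eulerian circuit requires 0)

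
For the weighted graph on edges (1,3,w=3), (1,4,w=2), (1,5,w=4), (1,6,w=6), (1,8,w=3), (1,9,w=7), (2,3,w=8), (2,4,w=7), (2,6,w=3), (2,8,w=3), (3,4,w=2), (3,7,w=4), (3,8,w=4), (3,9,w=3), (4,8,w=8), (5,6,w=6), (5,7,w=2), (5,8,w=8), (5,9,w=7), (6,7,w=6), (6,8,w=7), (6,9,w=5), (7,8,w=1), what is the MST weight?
19 (MST edges: (1,4,w=2), (1,8,w=3), (2,6,w=3), (2,8,w=3), (3,4,w=2), (3,9,w=3), (5,7,w=2), (7,8,w=1); sum of weights 2 + 3 + 3 + 3 + 2 + 3 + 2 + 1 = 19)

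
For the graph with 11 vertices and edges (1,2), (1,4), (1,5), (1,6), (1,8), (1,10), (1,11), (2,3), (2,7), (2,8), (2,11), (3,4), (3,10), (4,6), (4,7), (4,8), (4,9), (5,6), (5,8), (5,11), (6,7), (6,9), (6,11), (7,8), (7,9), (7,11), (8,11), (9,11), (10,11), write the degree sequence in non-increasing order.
[8, 7, 6, 6, 6, 6, 5, 4, 4, 3, 3] (degrees: deg(1)=7, deg(2)=5, deg(3)=3, deg(4)=6, deg(5)=4, deg(6)=6, deg(7)=6, deg(8)=6, deg(9)=4, deg(10)=3, deg(11)=8)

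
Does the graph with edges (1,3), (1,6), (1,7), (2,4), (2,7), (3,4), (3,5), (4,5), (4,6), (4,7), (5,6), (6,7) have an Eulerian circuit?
No (4 vertices have odd degree: {1, 3, 4, 5}; Eulerian circuit requires 0)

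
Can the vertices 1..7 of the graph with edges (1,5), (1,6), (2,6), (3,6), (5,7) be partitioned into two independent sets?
Yes. Partition: {1, 2, 3, 4, 7}, {5, 6}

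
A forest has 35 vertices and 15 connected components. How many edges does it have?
20 (Each of the 15 component trees on V_i vertices has V_i - 1 edges; summing gives V - C = 35 - 15 = 20)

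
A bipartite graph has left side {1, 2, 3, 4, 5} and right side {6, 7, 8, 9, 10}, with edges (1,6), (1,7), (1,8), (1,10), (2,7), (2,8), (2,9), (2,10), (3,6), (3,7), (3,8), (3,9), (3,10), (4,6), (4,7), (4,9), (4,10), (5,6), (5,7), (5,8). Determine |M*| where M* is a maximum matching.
5 (matching: (1,10), (2,9), (3,8), (4,7), (5,6); upper bound min(|L|,|R|) = min(5,5) = 5)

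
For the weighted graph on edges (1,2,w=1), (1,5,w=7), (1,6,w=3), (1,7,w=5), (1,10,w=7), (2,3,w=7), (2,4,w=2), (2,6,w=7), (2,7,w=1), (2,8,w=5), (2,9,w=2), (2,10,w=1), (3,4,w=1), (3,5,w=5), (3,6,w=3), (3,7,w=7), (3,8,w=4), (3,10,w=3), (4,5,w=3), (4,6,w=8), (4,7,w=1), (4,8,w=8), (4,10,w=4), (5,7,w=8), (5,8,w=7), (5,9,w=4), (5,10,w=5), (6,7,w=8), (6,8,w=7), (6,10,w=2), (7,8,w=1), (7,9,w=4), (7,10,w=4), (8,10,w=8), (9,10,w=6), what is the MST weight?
13 (MST edges: (1,2,w=1), (2,7,w=1), (2,9,w=2), (2,10,w=1), (3,4,w=1), (4,5,w=3), (4,7,w=1), (6,10,w=2), (7,8,w=1); sum of weights 1 + 1 + 2 + 1 + 1 + 3 + 1 + 2 + 1 = 13)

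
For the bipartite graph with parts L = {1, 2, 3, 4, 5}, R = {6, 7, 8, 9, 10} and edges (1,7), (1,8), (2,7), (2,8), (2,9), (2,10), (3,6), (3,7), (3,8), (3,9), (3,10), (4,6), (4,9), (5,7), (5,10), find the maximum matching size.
5 (matching: (1,8), (2,10), (3,9), (4,6), (5,7); upper bound min(|L|,|R|) = min(5,5) = 5)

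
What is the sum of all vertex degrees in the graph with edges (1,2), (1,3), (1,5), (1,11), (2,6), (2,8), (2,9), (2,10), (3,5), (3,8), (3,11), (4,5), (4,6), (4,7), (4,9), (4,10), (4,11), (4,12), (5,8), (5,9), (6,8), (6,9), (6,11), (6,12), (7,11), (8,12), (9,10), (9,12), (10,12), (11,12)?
60 (handshake: sum of degrees = 2|E| = 2 x 30 = 60)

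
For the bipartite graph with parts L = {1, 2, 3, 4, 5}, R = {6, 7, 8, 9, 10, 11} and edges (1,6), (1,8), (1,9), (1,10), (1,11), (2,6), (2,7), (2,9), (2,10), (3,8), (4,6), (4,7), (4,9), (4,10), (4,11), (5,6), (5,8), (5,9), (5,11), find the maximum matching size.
5 (matching: (1,11), (2,10), (3,8), (4,7), (5,9); upper bound min(|L|,|R|) = min(5,6) = 5)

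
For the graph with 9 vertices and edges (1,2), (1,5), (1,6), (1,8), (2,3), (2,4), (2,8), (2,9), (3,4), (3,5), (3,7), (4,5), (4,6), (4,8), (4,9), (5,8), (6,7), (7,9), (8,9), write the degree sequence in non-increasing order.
[6, 5, 5, 4, 4, 4, 4, 3, 3] (degrees: deg(1)=4, deg(2)=5, deg(3)=4, deg(4)=6, deg(5)=4, deg(6)=3, deg(7)=3, deg(8)=5, deg(9)=4)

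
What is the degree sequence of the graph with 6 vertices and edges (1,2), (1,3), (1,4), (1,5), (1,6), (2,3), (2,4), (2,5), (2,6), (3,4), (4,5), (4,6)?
[5, 5, 5, 3, 3, 3] (degrees: deg(1)=5, deg(2)=5, deg(3)=3, deg(4)=5, deg(5)=3, deg(6)=3)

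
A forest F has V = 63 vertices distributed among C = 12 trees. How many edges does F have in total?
51 (Each of the 12 component trees on V_i vertices has V_i - 1 edges; summing gives V - C = 63 - 12 = 51)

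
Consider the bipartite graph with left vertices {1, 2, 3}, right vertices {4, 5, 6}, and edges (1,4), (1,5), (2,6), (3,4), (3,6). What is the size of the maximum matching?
3 (matching: (1,5), (2,6), (3,4); upper bound min(|L|,|R|) = min(3,3) = 3)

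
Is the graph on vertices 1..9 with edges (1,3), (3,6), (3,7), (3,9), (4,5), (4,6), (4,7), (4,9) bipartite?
Yes. Partition: {1, 2, 5, 6, 7, 8, 9}, {3, 4}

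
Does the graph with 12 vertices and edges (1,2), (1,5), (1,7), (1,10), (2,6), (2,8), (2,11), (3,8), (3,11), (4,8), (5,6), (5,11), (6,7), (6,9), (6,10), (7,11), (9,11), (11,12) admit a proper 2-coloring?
Yes. Partition: {1, 6, 8, 11}, {2, 3, 4, 5, 7, 9, 10, 12}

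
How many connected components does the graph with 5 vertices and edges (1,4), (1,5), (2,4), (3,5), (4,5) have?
1 (components: {1, 2, 3, 4, 5})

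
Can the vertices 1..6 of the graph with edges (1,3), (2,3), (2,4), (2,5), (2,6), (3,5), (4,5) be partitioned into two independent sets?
No (odd cycle of length 3: 5 -> 3 -> 2 -> 5)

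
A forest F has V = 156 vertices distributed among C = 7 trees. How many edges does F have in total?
149 (Each of the 7 component trees on V_i vertices has V_i - 1 edges; summing gives V - C = 156 - 7 = 149)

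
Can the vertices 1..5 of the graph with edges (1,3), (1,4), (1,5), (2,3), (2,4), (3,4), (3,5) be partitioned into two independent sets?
No (odd cycle of length 3: 3 -> 1 -> 5 -> 3)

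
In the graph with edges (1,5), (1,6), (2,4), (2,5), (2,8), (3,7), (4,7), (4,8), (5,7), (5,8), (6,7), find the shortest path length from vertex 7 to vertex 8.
2 (path: 7 -> 5 -> 8, 2 edges)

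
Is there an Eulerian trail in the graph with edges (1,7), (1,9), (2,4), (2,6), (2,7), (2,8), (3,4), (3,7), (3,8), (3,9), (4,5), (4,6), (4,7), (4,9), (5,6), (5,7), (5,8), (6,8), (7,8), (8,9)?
Yes — and in fact it has an Eulerian circuit (the graph is connected and all 9 vertices have even degree)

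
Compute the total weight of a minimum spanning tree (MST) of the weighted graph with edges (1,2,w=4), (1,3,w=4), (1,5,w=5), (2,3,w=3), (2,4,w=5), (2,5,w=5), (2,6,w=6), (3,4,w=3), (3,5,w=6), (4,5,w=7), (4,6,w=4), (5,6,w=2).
16 (MST edges: (1,2,w=4), (2,3,w=3), (3,4,w=3), (4,6,w=4), (5,6,w=2); sum of weights 4 + 3 + 3 + 4 + 2 = 16)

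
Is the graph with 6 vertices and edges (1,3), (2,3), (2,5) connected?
No, it has 3 components: {1, 2, 3, 5}, {4}, {6}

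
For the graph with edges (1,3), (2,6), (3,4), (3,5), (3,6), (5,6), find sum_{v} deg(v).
12 (handshake: sum of degrees = 2|E| = 2 x 6 = 12)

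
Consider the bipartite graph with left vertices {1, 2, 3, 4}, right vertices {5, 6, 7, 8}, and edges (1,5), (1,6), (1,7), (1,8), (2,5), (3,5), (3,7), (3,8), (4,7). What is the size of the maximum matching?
4 (matching: (1,6), (2,5), (3,8), (4,7); upper bound min(|L|,|R|) = min(4,4) = 4)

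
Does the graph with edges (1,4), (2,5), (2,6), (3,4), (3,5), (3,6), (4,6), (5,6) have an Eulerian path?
No (4 vertices have odd degree: {1, 3, 4, 5}; Eulerian path requires 0 or 2)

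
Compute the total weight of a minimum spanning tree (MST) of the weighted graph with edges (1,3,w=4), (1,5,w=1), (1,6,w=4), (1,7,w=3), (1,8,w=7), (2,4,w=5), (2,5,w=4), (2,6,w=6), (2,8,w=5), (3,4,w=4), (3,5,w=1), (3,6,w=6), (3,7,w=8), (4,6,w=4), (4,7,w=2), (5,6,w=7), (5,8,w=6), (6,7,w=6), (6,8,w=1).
16 (MST edges: (1,5,w=1), (1,6,w=4), (1,7,w=3), (2,5,w=4), (3,5,w=1), (4,7,w=2), (6,8,w=1); sum of weights 1 + 4 + 3 + 4 + 1 + 2 + 1 = 16)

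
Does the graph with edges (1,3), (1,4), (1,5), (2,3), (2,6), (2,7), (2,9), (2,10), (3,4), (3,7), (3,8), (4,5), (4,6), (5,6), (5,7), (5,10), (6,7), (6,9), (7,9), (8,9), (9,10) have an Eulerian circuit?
No (8 vertices have odd degree: {1, 2, 3, 5, 6, 7, 9, 10}; Eulerian circuit requires 0)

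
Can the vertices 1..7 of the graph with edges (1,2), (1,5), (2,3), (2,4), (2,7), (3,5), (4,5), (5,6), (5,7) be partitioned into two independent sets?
Yes. Partition: {1, 3, 4, 6, 7}, {2, 5}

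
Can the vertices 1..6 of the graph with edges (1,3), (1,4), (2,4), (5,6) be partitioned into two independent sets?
Yes. Partition: {1, 2, 5}, {3, 4, 6}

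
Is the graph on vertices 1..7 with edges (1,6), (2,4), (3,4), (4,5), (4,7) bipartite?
Yes. Partition: {1, 2, 3, 5, 7}, {4, 6}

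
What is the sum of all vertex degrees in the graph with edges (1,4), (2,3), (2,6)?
6 (handshake: sum of degrees = 2|E| = 2 x 3 = 6)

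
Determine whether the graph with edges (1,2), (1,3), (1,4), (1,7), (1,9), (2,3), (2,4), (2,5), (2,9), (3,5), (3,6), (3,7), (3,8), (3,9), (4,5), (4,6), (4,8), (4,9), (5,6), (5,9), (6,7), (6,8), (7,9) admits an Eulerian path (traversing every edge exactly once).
No (6 vertices have odd degree: {1, 2, 3, 5, 6, 8}; Eulerian path requires 0 or 2)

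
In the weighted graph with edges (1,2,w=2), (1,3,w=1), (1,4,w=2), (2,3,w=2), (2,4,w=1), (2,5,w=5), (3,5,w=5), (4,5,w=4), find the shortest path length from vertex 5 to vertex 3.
5 (path: 5 -> 3; weights 5 = 5)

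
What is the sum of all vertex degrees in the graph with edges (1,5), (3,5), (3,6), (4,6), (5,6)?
10 (handshake: sum of degrees = 2|E| = 2 x 5 = 10)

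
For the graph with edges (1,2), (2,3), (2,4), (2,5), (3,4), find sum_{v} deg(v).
10 (handshake: sum of degrees = 2|E| = 2 x 5 = 10)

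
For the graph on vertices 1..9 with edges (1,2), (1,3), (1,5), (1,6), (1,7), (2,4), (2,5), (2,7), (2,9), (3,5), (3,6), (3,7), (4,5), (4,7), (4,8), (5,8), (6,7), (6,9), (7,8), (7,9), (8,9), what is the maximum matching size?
4 (matching: (1,7), (2,5), (4,8), (6,9); upper bound floor(n/2) = floor(9/2) = 4)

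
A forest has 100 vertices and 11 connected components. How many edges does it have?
89 (Each of the 11 component trees on V_i vertices has V_i - 1 edges; summing gives V - C = 100 - 11 = 89)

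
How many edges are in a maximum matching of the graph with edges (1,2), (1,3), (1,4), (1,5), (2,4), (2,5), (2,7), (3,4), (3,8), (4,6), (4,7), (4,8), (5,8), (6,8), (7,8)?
4 (matching: (1,5), (2,7), (3,4), (6,8); upper bound floor(n/2) = floor(8/2) = 4)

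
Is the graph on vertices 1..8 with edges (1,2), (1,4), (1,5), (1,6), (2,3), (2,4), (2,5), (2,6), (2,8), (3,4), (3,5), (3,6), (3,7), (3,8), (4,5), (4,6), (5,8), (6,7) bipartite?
No (odd cycle of length 3: 6 -> 1 -> 4 -> 6)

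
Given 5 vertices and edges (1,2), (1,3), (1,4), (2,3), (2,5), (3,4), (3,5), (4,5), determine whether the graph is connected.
Yes (BFS from 1 visits [1, 2, 3, 4, 5] — all 5 vertices reached)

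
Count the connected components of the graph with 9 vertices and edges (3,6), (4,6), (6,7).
6 (components: {1}, {2}, {3, 4, 6, 7}, {5}, {8}, {9})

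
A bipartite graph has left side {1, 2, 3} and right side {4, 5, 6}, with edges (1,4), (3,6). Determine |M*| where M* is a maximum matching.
2 (matching: (1,4), (3,6); upper bound min(|L|,|R|) = min(3,3) = 3)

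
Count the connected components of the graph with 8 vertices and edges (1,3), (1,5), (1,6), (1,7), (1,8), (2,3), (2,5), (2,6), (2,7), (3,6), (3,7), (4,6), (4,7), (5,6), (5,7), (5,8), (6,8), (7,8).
1 (components: {1, 2, 3, 4, 5, 6, 7, 8})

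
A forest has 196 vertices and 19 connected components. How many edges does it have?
177 (Each of the 19 component trees on V_i vertices has V_i - 1 edges; summing gives V - C = 196 - 19 = 177)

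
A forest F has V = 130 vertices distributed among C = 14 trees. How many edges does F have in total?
116 (Each of the 14 component trees on V_i vertices has V_i - 1 edges; summing gives V - C = 130 - 14 = 116)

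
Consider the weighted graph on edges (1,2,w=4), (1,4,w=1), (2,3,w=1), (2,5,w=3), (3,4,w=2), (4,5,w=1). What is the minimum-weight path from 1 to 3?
3 (path: 1 -> 4 -> 3; weights 1 + 2 = 3)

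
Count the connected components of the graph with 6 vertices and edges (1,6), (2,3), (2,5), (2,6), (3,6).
2 (components: {1, 2, 3, 5, 6}, {4})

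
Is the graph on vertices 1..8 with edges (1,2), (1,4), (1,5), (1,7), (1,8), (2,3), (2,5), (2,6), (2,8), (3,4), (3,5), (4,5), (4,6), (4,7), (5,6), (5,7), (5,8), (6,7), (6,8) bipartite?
No (odd cycle of length 3: 7 -> 1 -> 4 -> 7)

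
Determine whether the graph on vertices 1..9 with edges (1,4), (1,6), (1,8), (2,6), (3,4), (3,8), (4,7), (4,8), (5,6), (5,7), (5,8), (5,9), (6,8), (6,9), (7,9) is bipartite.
No (odd cycle of length 3: 6 -> 1 -> 8 -> 6)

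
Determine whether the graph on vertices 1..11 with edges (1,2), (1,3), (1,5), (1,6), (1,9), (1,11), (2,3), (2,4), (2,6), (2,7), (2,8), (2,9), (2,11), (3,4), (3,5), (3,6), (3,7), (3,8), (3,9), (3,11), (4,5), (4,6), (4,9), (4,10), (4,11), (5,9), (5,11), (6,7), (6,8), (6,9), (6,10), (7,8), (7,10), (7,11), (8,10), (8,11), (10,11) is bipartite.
No (odd cycle of length 3: 6 -> 1 -> 2 -> 6)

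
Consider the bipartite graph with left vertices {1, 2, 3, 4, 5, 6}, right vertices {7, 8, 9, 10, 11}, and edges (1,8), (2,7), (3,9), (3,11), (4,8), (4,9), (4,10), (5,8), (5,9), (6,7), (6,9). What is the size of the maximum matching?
5 (matching: (1,8), (2,7), (3,11), (4,10), (5,9); upper bound min(|L|,|R|) = min(6,5) = 5)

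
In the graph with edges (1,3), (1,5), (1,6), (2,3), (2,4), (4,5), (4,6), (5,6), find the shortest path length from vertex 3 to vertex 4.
2 (path: 3 -> 2 -> 4, 2 edges)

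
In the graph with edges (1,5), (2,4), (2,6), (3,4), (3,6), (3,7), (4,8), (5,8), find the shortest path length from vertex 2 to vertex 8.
2 (path: 2 -> 4 -> 8, 2 edges)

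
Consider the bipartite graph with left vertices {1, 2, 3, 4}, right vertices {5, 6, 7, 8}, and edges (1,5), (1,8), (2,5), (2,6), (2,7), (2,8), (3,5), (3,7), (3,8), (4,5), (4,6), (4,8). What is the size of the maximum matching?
4 (matching: (1,8), (2,7), (3,5), (4,6); upper bound min(|L|,|R|) = min(4,4) = 4)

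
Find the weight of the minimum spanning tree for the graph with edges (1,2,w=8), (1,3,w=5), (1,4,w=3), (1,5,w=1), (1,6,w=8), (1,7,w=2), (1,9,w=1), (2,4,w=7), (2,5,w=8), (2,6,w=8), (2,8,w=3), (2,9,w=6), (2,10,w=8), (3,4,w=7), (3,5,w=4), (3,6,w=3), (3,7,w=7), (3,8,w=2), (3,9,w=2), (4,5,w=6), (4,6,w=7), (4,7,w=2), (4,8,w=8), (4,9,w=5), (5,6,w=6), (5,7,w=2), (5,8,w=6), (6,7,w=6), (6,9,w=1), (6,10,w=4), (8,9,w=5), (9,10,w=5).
18 (MST edges: (1,5,w=1), (1,7,w=2), (1,9,w=1), (2,8,w=3), (3,8,w=2), (3,9,w=2), (4,7,w=2), (6,9,w=1), (6,10,w=4); sum of weights 1 + 2 + 1 + 3 + 2 + 2 + 2 + 1 + 4 = 18)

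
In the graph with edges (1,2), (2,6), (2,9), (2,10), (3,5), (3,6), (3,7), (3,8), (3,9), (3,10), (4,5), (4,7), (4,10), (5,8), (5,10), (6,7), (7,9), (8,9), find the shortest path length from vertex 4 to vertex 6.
2 (path: 4 -> 7 -> 6, 2 edges)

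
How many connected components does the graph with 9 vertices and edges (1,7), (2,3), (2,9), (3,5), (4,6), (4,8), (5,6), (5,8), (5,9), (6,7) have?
1 (components: {1, 2, 3, 4, 5, 6, 7, 8, 9})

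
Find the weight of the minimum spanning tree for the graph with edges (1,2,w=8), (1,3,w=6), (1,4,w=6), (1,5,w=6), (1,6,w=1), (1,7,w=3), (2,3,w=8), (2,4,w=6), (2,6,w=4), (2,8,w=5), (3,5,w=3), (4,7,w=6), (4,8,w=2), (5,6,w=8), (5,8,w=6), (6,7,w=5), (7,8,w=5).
24 (MST edges: (1,3,w=6), (1,6,w=1), (1,7,w=3), (2,6,w=4), (2,8,w=5), (3,5,w=3), (4,8,w=2); sum of weights 6 + 1 + 3 + 4 + 5 + 3 + 2 = 24)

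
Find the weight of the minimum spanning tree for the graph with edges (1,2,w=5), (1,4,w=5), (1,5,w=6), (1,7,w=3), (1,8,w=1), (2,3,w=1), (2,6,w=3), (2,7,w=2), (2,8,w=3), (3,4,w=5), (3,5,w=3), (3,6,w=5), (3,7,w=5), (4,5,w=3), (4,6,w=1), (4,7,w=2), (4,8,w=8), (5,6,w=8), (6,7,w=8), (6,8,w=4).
13 (MST edges: (1,7,w=3), (1,8,w=1), (2,3,w=1), (2,7,w=2), (3,5,w=3), (4,6,w=1), (4,7,w=2); sum of weights 3 + 1 + 1 + 2 + 3 + 1 + 2 = 13)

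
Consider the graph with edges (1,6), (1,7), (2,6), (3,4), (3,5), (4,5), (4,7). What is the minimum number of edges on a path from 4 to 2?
4 (path: 4 -> 7 -> 1 -> 6 -> 2, 4 edges)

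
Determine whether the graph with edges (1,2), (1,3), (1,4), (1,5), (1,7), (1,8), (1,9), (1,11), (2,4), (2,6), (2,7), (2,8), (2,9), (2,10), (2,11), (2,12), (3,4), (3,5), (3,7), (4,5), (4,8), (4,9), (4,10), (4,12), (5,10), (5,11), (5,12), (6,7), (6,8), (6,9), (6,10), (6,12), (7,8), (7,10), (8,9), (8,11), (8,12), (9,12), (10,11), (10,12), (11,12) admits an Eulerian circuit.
No (2 vertices have odd degree: {2, 10}; Eulerian circuit requires 0)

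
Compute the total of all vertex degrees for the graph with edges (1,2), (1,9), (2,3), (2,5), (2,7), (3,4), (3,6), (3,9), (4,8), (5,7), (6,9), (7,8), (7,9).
26 (handshake: sum of degrees = 2|E| = 2 x 13 = 26)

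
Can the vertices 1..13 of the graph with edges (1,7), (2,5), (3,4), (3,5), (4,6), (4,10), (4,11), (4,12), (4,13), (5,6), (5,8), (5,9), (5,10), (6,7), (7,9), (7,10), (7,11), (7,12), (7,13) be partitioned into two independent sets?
Yes. Partition: {1, 2, 3, 6, 8, 9, 10, 11, 12, 13}, {4, 5, 7}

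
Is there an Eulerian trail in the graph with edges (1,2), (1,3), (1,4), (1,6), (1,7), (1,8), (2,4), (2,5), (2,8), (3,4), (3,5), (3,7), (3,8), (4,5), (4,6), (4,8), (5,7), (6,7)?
Yes (the graph is connected and exactly 2 vertices have odd degree: {3, 6}; any Eulerian path must start and end at those)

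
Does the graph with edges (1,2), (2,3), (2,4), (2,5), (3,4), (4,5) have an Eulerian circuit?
No (2 vertices have odd degree: {1, 4}; Eulerian circuit requires 0)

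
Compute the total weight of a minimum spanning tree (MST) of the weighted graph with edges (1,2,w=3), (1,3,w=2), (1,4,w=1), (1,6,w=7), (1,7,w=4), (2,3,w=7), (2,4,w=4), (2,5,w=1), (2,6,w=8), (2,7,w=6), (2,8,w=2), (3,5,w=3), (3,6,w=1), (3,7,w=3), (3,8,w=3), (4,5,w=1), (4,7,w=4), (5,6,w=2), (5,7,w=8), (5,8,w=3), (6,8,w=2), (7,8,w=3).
11 (MST edges: (1,3,w=2), (1,4,w=1), (2,5,w=1), (2,8,w=2), (3,6,w=1), (3,7,w=3), (4,5,w=1); sum of weights 2 + 1 + 1 + 2 + 1 + 3 + 1 = 11)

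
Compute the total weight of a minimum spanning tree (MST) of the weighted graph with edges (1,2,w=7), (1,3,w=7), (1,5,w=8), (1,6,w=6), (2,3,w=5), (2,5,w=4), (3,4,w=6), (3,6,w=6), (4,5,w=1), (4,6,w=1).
17 (MST edges: (1,6,w=6), (2,3,w=5), (2,5,w=4), (4,5,w=1), (4,6,w=1); sum of weights 6 + 5 + 4 + 1 + 1 = 17)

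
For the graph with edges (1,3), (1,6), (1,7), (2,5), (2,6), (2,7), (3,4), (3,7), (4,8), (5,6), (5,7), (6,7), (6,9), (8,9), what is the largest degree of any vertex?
5 (attained at vertices 6, 7)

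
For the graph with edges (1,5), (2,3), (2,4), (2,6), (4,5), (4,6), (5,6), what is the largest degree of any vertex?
3 (attained at vertices 2, 4, 5, 6)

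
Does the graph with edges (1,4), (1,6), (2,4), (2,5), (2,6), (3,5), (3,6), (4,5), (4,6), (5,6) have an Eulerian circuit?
No (2 vertices have odd degree: {2, 6}; Eulerian circuit requires 0)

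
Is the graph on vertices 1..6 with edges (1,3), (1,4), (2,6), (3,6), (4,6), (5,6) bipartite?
Yes. Partition: {1, 6}, {2, 3, 4, 5}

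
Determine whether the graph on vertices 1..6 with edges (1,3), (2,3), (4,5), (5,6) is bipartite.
Yes. Partition: {1, 2, 4, 6}, {3, 5}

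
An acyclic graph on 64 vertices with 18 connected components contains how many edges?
46 (Each of the 18 component trees on V_i vertices has V_i - 1 edges; summing gives V - C = 64 - 18 = 46)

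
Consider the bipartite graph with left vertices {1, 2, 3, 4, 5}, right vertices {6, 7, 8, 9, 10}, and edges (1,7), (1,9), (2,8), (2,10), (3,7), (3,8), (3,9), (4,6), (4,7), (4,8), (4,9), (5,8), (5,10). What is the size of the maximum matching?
5 (matching: (1,9), (2,10), (3,7), (4,6), (5,8); upper bound min(|L|,|R|) = min(5,5) = 5)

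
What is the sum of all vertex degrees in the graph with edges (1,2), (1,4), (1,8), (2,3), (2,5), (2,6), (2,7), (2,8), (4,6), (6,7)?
20 (handshake: sum of degrees = 2|E| = 2 x 10 = 20)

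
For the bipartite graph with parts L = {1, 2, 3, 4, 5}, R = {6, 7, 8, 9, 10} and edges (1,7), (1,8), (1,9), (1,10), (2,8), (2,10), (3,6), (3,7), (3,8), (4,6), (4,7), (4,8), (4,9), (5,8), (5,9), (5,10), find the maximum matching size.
5 (matching: (1,10), (2,8), (3,7), (4,6), (5,9); upper bound min(|L|,|R|) = min(5,5) = 5)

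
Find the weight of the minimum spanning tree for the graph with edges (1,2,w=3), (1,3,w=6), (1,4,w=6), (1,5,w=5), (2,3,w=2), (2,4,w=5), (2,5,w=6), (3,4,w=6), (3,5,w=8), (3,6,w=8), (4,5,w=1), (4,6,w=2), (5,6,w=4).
13 (MST edges: (1,2,w=3), (1,5,w=5), (2,3,w=2), (4,5,w=1), (4,6,w=2); sum of weights 3 + 5 + 2 + 1 + 2 = 13)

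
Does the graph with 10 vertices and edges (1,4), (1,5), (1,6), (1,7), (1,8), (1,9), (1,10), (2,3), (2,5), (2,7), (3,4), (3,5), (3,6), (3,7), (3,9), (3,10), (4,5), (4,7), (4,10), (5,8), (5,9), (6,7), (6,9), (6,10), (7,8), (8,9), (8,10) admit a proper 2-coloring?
No (odd cycle of length 3: 6 -> 1 -> 10 -> 6)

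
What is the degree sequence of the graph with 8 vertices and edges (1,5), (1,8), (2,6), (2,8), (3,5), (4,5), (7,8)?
[3, 3, 2, 2, 1, 1, 1, 1] (degrees: deg(1)=2, deg(2)=2, deg(3)=1, deg(4)=1, deg(5)=3, deg(6)=1, deg(7)=1, deg(8)=3)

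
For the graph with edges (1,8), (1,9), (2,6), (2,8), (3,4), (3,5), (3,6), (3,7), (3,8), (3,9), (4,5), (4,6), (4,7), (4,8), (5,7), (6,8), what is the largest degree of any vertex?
6 (attained at vertex 3)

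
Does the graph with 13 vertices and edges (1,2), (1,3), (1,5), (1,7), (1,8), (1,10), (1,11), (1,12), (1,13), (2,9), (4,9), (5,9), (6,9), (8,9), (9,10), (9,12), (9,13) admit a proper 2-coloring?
Yes. Partition: {1, 9}, {2, 3, 4, 5, 6, 7, 8, 10, 11, 12, 13}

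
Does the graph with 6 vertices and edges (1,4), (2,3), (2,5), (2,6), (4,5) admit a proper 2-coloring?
Yes. Partition: {1, 3, 5, 6}, {2, 4}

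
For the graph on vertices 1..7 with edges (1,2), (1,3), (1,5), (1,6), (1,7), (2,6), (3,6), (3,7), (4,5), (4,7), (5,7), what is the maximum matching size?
3 (matching: (1,6), (3,7), (4,5); upper bound floor(n/2) = floor(7/2) = 3)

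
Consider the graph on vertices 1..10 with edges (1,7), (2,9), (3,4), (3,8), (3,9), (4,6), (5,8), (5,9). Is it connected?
No, it has 3 components: {1, 7}, {2, 3, 4, 5, 6, 8, 9}, {10}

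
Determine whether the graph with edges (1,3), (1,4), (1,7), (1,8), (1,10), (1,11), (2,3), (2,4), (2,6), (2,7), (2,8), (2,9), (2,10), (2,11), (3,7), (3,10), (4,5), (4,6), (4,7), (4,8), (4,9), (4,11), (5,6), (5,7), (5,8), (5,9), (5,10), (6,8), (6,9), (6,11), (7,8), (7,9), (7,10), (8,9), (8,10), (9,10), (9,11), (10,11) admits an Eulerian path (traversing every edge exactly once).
Yes — and in fact it has an Eulerian circuit (the graph is connected and all 11 vertices have even degree)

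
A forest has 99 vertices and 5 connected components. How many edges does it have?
94 (Each of the 5 component trees on V_i vertices has V_i - 1 edges; summing gives V - C = 99 - 5 = 94)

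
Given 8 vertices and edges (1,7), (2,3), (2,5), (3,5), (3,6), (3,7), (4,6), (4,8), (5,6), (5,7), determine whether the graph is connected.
Yes (BFS from 1 visits [1, 7, 3, 5, 2, 6, 4, 8] — all 8 vertices reached)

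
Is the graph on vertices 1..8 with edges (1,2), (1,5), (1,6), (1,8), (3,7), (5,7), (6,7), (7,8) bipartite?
Yes. Partition: {1, 4, 7}, {2, 3, 5, 6, 8}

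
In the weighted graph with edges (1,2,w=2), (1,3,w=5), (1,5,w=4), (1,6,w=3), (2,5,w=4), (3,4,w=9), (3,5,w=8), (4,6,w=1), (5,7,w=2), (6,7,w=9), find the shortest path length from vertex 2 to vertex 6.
5 (path: 2 -> 1 -> 6; weights 2 + 3 = 5)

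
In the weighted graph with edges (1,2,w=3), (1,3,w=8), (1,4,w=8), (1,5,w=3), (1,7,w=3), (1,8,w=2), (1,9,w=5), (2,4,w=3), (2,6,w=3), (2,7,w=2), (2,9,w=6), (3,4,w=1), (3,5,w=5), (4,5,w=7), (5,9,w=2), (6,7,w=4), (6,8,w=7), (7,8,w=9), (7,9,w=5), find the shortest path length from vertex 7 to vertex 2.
2 (path: 7 -> 2; weights 2 = 2)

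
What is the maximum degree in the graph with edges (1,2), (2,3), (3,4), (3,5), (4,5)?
3 (attained at vertex 3)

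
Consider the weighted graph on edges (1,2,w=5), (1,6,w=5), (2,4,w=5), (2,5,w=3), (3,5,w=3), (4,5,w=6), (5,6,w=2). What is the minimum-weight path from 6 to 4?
8 (path: 6 -> 5 -> 4; weights 2 + 6 = 8)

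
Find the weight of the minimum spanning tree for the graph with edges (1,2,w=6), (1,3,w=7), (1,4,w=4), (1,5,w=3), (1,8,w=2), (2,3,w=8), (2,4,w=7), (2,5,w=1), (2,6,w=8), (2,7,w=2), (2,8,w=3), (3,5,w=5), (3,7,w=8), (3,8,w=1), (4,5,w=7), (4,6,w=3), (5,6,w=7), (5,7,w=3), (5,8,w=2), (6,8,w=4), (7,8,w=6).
15 (MST edges: (1,4,w=4), (1,8,w=2), (2,5,w=1), (2,7,w=2), (3,8,w=1), (4,6,w=3), (5,8,w=2); sum of weights 4 + 2 + 1 + 2 + 1 + 3 + 2 = 15)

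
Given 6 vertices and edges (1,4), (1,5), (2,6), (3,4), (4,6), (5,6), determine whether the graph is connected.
Yes (BFS from 1 visits [1, 4, 5, 3, 6, 2] — all 6 vertices reached)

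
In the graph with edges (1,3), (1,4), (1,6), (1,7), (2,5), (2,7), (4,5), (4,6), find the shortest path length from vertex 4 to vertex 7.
2 (path: 4 -> 1 -> 7, 2 edges)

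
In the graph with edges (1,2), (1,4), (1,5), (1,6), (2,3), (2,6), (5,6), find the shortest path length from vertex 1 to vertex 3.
2 (path: 1 -> 2 -> 3, 2 edges)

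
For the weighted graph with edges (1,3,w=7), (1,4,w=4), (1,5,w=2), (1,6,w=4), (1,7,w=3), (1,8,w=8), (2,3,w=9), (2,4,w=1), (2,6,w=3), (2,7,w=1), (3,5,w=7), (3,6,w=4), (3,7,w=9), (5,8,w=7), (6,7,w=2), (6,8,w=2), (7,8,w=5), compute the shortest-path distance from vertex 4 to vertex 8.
6 (path: 4 -> 2 -> 6 -> 8; weights 1 + 3 + 2 = 6)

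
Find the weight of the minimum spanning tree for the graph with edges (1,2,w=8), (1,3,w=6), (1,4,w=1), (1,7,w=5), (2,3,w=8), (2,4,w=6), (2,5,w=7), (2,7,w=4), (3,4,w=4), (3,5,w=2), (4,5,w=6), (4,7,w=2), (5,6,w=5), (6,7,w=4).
17 (MST edges: (1,4,w=1), (2,7,w=4), (3,4,w=4), (3,5,w=2), (4,7,w=2), (6,7,w=4); sum of weights 1 + 4 + 4 + 2 + 2 + 4 = 17)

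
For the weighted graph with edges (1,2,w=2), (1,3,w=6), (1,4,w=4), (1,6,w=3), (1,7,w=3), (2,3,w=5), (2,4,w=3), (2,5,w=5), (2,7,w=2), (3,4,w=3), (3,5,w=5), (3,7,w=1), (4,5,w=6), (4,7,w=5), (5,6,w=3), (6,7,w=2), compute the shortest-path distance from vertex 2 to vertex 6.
4 (path: 2 -> 7 -> 6; weights 2 + 2 = 4)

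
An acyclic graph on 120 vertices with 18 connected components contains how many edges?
102 (Each of the 18 component trees on V_i vertices has V_i - 1 edges; summing gives V - C = 120 - 18 = 102)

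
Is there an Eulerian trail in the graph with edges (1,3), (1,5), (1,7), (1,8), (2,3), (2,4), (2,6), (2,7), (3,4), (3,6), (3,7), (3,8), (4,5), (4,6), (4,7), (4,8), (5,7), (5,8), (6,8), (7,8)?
Yes — and in fact it has an Eulerian circuit (the graph is connected and all 8 vertices have even degree)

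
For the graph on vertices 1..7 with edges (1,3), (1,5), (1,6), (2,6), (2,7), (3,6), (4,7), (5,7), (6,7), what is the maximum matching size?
3 (matching: (1,5), (3,6), (4,7); upper bound floor(n/2) = floor(7/2) = 3)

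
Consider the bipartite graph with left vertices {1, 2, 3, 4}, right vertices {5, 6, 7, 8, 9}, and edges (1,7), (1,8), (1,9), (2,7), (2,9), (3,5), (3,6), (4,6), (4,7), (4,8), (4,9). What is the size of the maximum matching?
4 (matching: (1,9), (2,7), (3,6), (4,8); upper bound min(|L|,|R|) = min(4,5) = 4)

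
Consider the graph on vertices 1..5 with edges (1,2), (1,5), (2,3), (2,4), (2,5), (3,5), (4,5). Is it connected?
Yes (BFS from 1 visits [1, 2, 5, 3, 4] — all 5 vertices reached)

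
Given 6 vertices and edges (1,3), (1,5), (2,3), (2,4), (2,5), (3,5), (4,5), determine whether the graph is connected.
No, it has 2 components: {1, 2, 3, 4, 5}, {6}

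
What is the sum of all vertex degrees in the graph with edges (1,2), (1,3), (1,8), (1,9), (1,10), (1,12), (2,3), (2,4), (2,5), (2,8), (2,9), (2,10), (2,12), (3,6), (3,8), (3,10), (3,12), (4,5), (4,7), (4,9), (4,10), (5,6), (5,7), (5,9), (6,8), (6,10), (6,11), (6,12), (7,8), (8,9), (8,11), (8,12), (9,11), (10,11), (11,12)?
70 (handshake: sum of degrees = 2|E| = 2 x 35 = 70)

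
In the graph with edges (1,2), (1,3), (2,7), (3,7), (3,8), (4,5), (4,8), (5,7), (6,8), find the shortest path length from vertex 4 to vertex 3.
2 (path: 4 -> 8 -> 3, 2 edges)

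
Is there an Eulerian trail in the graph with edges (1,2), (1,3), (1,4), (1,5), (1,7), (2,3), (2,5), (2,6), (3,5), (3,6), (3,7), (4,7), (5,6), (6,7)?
Yes (the graph is connected and exactly 2 vertices have odd degree: {1, 3}; any Eulerian path must start and end at those)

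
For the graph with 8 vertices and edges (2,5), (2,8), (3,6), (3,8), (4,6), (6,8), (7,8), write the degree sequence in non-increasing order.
[4, 3, 2, 2, 1, 1, 1, 0] (degrees: deg(1)=0, deg(2)=2, deg(3)=2, deg(4)=1, deg(5)=1, deg(6)=3, deg(7)=1, deg(8)=4)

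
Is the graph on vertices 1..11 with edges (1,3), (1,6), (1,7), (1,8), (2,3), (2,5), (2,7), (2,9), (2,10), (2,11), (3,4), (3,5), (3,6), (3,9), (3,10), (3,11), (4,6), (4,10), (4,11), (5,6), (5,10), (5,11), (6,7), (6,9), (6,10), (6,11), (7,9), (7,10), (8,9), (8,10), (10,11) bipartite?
No (odd cycle of length 3: 7 -> 1 -> 6 -> 7)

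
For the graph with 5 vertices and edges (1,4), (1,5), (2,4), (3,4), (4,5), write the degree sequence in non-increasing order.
[4, 2, 2, 1, 1] (degrees: deg(1)=2, deg(2)=1, deg(3)=1, deg(4)=4, deg(5)=2)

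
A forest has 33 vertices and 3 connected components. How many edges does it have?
30 (Each of the 3 component trees on V_i vertices has V_i - 1 edges; summing gives V - C = 33 - 3 = 30)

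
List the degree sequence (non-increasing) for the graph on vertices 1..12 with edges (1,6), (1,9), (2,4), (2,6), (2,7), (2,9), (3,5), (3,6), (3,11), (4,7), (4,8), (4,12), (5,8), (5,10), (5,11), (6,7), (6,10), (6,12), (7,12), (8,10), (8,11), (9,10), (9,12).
[6, 4, 4, 4, 4, 4, 4, 4, 4, 3, 3, 2] (degrees: deg(1)=2, deg(2)=4, deg(3)=3, deg(4)=4, deg(5)=4, deg(6)=6, deg(7)=4, deg(8)=4, deg(9)=4, deg(10)=4, deg(11)=3, deg(12)=4)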